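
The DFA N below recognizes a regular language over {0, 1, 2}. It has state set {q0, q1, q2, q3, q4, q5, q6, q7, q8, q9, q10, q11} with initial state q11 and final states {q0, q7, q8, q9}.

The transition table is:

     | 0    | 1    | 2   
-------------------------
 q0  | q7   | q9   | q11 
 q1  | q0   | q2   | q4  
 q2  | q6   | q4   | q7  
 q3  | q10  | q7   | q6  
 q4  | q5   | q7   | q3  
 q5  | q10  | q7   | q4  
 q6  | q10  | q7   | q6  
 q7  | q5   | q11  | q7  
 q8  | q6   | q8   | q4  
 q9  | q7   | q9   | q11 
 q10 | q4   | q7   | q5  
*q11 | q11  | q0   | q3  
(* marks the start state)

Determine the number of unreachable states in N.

3

Starting at q11 and following transitions, the reachable set is {q0, q3, q4, q5, q6, q7, q9, q10, q11}. That leaves q1, q2, q8 unreachable — 3 in total.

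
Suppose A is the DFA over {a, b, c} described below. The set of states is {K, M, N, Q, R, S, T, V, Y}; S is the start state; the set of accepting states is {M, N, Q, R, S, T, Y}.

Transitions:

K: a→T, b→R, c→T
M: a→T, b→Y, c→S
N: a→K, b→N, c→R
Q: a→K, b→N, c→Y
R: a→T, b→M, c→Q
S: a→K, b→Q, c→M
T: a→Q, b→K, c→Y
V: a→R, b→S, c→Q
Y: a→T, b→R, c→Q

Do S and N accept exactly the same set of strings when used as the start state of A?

First remove the unreachable states {V}; 8 states remain.
P0 = {M,N,Q,R,S,T,Y} | {K}.
Split {M,N,Q,R,S,T,Y} by δ(·,a) → {M,R,T,Y} and {N,Q,S}.
Refine {M,R,T,Y} on symbol a: members go to different blocks, giving {M,R,Y} and {T}.
No further refinement is possible. Final partition (4 blocks): {M,R,Y} | {K} | {N,Q,S} | {T}.
S and N lie in the same block of the stable partition, so they are equivalent — no string distinguishes them.

Yes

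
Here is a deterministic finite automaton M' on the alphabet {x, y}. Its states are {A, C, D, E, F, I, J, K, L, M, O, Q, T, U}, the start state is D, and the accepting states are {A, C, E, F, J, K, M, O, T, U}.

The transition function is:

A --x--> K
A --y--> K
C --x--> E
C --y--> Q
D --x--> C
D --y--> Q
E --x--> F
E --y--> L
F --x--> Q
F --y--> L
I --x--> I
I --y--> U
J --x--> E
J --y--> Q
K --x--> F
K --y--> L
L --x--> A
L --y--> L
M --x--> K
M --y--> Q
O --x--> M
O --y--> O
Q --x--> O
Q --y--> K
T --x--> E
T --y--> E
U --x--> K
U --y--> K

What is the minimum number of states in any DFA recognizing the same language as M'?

8

First remove the unreachable states {I,J,T,U}; 10 states remain.
Start with accepting vs non-accepting: {A,C,E,F,K,M,O} | {D,L,Q}.
On input x, block {A,C,E,F,K,M,O} splits into {A,C,E,K,M,O} and {F}.
Refine {A,C,E,K,M,O} on symbol x: members go to different blocks, giving {A,C,M,O} and {E,K}.
On input x, block {A,C,M,O} splits into {A,C,M} and {O}.
Refine {A,C,M} on symbol y: members go to different blocks, giving {C,M} and {A}.
Refine {D,L,Q} on symbol x: members go to different blocks, giving {Q} and {L} and {D}.
Stable partition: {C,M} | {Q} | {F} | {E,K} | {O} | {A} | {L} | {D} — 8 equivalence classes.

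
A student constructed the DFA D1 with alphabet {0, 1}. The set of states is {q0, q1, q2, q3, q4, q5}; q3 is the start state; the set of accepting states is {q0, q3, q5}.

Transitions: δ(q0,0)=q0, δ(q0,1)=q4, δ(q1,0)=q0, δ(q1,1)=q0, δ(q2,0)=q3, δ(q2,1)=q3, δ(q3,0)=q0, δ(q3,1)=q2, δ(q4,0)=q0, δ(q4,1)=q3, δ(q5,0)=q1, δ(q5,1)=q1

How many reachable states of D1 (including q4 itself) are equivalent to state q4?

2

States {q1,q5} cannot be reached from the start state, so discard them.
Start with accepting vs non-accepting: {q0,q3} | {q2,q4}.
Stable partition: {q0,q3} | {q2,q4} — 2 equivalence classes.
The equivalence class containing q4 is {q2,q4}, of size 2.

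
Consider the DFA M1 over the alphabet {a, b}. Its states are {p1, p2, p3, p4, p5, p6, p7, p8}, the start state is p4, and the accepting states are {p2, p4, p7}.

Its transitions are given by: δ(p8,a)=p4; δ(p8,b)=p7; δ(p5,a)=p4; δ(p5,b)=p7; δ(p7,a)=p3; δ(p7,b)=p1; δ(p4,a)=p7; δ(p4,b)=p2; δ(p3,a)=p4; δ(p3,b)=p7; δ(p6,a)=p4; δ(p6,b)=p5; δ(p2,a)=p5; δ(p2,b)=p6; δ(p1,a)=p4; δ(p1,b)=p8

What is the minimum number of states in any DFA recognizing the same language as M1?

Every state is reachable, so we keep all 8.
P0 = {p2,p4,p7} | {p1,p3,p5,p6,p8}.
Refine {p2,p4,p7} on symbol a: members go to different blocks, giving {p2,p7} and {p4}.
Refine {p1,p3,p5,p6,p8} on symbol b: members go to different blocks, giving {p3,p5,p8} and {p1,p6}.
Stable partition: {p2,p7} | {p3,p5,p8} | {p4} | {p1,p6} — 4 equivalence classes.

4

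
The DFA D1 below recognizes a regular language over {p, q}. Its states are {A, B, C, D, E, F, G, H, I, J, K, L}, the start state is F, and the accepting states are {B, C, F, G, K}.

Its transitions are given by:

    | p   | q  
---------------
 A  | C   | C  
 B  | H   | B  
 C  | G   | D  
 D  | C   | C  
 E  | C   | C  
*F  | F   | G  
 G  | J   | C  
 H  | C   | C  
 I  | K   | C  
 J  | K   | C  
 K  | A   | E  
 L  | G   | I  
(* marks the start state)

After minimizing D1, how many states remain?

6

States {B,H,I,L} cannot be reached from the start state, so discard them.
P0 = {C,F,G,K} | {A,D,E,J}.
On input p, block {C,F,G,K} splits into {C,F} and {G,K}.
On input p, block {C,F} splits into {C} and {F}.
On input p, block {A,D,E,J} splits into {A,D,E} and {J}.
On input p, block {G,K} splits into {G} and {K}.
The partition is now stable with 6 blocks: {C} | {A,D,E} | {G} | {F} | {J} | {K}.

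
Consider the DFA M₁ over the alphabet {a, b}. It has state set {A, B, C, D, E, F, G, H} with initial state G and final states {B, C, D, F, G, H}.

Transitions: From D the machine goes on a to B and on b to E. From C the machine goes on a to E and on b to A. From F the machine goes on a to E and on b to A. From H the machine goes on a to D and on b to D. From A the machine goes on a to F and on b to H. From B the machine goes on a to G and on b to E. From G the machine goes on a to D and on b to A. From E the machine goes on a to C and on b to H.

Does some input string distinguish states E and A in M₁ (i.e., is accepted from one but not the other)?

All states are reachable from the start state.
Start with accepting vs non-accepting: {B,C,D,F,G,H} | {A,E}.
Refine {B,C,D,F,G,H} on symbol a: members go to different blocks, giving {B,D,G,H} and {C,F}.
Split {B,D,G,H} by δ(·,b) → {B,D,G} and {H}.
Stable partition: {B,D,G} | {A,E} | {C,F} | {H} — 4 equivalence classes.
E and A lie in the same block of the stable partition, so they are equivalent — no string distinguishes them.

No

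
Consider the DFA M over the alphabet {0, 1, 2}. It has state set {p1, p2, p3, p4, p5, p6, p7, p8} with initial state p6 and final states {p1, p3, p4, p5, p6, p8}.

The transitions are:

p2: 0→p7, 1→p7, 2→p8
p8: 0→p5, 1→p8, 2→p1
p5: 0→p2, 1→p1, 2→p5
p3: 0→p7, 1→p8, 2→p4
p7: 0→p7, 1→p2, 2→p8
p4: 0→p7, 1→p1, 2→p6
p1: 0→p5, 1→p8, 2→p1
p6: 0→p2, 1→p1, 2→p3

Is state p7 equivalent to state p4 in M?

Every state is reachable, so we keep all 8.
Start with accepting vs non-accepting: {p1,p3,p4,p5,p6,p8} | {p2,p7}.
Refine {p1,p3,p4,p5,p6,p8} on symbol 0: members go to different blocks, giving {p3,p4,p5,p6} and {p1,p8}.
The partition is now stable with 3 blocks: {p3,p4,p5,p6} | {p2,p7} | {p1,p8}.
p7 and p4 end up in different blocks, so they are distinguishable. For instance, the string 'ε' is accepted from only p4.

No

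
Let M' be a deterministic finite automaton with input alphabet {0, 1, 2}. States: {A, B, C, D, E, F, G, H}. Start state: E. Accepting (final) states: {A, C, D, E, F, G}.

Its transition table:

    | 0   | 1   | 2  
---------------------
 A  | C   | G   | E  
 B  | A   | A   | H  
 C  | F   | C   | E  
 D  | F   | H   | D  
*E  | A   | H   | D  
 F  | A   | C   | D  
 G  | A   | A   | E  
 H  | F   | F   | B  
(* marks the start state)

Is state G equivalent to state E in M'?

Every state is reachable, so we keep all 8.
Initial partition by acceptance: {A,C,D,E,F,G} | {B,H}.
On input 1, block {A,C,D,E,F,G} splits into {A,C,F,G} and {D,E}.
The partition is now stable with 3 blocks: {A,C,F,G} | {B,H} | {D,E}.
G and E end up in different blocks, so they are distinguishable. For instance, the string '1' is accepted from only G.

No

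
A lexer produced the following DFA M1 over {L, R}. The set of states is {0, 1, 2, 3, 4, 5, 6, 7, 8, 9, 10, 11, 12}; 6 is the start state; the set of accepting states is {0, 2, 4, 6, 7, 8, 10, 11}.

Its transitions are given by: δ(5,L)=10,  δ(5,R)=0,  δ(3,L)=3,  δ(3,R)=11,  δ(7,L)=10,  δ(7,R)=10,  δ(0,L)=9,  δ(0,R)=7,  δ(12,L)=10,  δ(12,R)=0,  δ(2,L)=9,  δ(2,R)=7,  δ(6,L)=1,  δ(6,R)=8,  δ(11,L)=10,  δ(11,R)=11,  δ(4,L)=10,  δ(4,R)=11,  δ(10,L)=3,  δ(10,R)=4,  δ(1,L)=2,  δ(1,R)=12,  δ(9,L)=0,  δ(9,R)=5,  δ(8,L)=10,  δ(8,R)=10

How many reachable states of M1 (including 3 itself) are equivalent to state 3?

1

Every state is reachable, so we keep all 13.
Start with accepting vs non-accepting: {0,2,4,6,7,8,10,11} | {1,3,5,9,12}.
Split {0,2,4,6,7,8,10,11} by δ(·,L) → {0,2,6,10} and {4,7,8,11}.
Refine {1,3,5,9,12} on symbol L: members go to different blocks, giving {1,5,9,12} and {3}.
Split {0,2,6,10} by δ(·,L) → {0,2,6} and {10}.
Split {1,5,9,12} by δ(·,L) → {1,9} and {5,12}.
On input R, block {4,7,8,11} splits into {4,11} and {7,8}.
No further refinement is possible. Final partition (7 blocks): {0,2,6} | {1,9} | {4,11} | {3} | {10} | {5,12} | {7,8}.
The equivalence class containing 3 is {3}, of size 1.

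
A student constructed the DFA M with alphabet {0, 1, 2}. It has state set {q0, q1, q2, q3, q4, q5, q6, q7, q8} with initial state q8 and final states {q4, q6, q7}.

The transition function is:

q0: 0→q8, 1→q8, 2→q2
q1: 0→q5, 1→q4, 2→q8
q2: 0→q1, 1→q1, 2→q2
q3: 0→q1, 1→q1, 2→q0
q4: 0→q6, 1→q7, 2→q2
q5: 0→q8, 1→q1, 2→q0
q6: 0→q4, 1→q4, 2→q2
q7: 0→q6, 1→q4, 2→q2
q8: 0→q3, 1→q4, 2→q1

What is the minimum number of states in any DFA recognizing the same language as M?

All states are reachable from the start state.
Initial partition by acceptance: {q4,q6,q7} | {q0,q1,q2,q3,q5,q8}.
Refine {q0,q1,q2,q3,q5,q8} on symbol 1: members go to different blocks, giving {q0,q2,q3,q5} and {q1,q8}.
The partition is now stable with 3 blocks: {q4,q6,q7} | {q0,q2,q3,q5} | {q1,q8}.

3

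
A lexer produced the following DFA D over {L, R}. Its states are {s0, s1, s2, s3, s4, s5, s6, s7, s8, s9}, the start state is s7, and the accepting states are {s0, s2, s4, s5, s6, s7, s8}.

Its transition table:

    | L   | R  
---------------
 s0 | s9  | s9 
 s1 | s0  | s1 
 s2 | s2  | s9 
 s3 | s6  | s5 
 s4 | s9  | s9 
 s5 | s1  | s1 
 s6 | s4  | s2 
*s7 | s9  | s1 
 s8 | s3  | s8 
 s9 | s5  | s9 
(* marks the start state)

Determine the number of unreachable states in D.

BFS from s7 reaches {s0, s1, s5, s7, s9}; the 5 state(s) s2, s3, s4, s6, s8 are never visited.

5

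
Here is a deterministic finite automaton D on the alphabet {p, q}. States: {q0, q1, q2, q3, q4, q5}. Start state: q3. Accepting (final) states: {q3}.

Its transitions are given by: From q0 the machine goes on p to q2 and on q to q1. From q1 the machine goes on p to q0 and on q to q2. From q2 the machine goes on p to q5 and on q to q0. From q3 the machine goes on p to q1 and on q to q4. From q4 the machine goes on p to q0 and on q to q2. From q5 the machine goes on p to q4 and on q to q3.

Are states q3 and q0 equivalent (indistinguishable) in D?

No

All states are reachable from the start state.
Start with accepting vs non-accepting: {q3} | {q0,q1,q2,q4,q5}.
Refine {q0,q1,q2,q4,q5} on symbol q: members go to different blocks, giving {q0,q1,q2,q4} and {q5}.
Refine {q0,q1,q2,q4} on symbol p: members go to different blocks, giving {q0,q1,q4} and {q2}.
On input p, block {q0,q1,q4} splits into {q1,q4} and {q0}.
No further refinement is possible. Final partition (5 blocks): {q3} | {q1,q4} | {q5} | {q2} | {q0}.
q3 and q0 end up in different blocks, so they are distinguishable. For instance, the string 'ε' is accepted from only q3.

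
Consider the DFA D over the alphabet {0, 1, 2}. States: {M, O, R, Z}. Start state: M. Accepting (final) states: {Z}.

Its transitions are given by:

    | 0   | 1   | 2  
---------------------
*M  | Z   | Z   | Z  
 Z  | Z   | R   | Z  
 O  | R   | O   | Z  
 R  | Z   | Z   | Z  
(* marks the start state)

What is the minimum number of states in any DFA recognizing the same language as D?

First remove the unreachable states {O}; 3 states remain.
Start with accepting vs non-accepting: {Z} | {M,R}.
The partition is now stable with 2 blocks: {Z} | {M,R}.

2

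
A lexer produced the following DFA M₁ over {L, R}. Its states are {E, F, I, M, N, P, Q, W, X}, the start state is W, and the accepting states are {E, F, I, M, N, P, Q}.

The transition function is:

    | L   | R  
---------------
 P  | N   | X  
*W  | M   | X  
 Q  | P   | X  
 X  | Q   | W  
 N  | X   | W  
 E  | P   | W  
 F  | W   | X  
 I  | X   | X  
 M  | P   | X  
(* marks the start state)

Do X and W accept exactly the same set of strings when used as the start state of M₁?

Yes

States {E,F,I} cannot be reached from the start state, so discard them.
P0 = {M,N,P,Q} | {W,X}.
On input L, block {M,N,P,Q} splits into {M,P,Q} and {N}.
Split {M,P,Q} by δ(·,L) → {M,Q} and {P}.
No further refinement is possible. Final partition (4 blocks): {M,Q} | {W,X} | {N} | {P}.
X and W lie in the same block of the stable partition, so they are equivalent — no string distinguishes them.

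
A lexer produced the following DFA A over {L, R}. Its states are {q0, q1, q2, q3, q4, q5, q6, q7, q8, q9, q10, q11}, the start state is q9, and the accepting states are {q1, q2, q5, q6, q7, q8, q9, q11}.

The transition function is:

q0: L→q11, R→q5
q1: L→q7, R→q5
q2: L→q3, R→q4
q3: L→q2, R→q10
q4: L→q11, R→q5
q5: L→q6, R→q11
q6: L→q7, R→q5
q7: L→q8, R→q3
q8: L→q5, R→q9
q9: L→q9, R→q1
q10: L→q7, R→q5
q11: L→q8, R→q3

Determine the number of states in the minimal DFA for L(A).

8

States {q0} cannot be reached from the start state, so discard them.
P0 = {q1,q2,q5,q6,q7,q8,q9,q11} | {q3,q4,q10}.
Split {q1,q2,q5,q6,q7,q8,q9,q11} by δ(·,L) → {q1,q5,q6,q7,q8,q9,q11} and {q2}.
On input R, block {q1,q5,q6,q7,q8,q9,q11} splits into {q1,q5,q6,q8,q9} and {q7,q11}.
On input L, block {q1,q5,q6,q8,q9} splits into {q5,q8,q9} and {q1,q6}.
On input L, block {q5,q8,q9} splits into {q8,q9} and {q5}.
On input L, block {q8,q9} splits into {q8} and {q9}.
Refine {q3,q4,q10} on symbol L: members go to different blocks, giving {q4,q10} and {q3}.
The partition is now stable with 8 blocks: {q8} | {q4,q10} | {q2} | {q7,q11} | {q1,q6} | {q5} | {q9} | {q3}.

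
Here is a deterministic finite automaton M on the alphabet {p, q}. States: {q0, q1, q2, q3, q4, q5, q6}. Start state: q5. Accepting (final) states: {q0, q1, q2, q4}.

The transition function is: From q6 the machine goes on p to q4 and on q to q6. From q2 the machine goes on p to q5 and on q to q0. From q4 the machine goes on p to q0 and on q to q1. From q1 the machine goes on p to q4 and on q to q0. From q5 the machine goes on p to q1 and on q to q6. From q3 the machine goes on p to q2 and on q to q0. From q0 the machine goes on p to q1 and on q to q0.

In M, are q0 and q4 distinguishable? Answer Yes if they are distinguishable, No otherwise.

No

States {q2,q3} cannot be reached from the start state, so discard them.
Initial partition by acceptance: {q0,q1,q4} | {q5,q6}.
No further refinement is possible. Final partition (2 blocks): {q0,q1,q4} | {q5,q6}.
q0 and q4 lie in the same block of the stable partition, so they are equivalent — no string distinguishes them.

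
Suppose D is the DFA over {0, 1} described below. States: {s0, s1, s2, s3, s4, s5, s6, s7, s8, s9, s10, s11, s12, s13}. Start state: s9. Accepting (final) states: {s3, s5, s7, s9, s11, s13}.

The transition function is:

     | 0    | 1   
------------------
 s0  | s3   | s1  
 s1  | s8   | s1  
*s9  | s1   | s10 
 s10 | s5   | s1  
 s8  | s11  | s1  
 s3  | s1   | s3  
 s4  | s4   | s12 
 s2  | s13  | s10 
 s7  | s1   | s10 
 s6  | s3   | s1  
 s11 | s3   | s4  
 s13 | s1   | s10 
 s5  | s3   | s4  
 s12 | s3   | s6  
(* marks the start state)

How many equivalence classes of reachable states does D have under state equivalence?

8

States {s0,s2,s7,s13} cannot be reached from the start state, so discard them.
Start with accepting vs non-accepting: {s3,s5,s9,s11} | {s1,s4,s6,s8,s10,s12}.
Split {s3,s5,s9,s11} by δ(·,0) → {s3,s9} and {s5,s11}.
On input 1, block {s3,s9} splits into {s3} and {s9}.
Refine {s1,s4,s6,s8,s10,s12} on symbol 0: members go to different blocks, giving {s1,s4} and {s6,s12} and {s8,s10}.
Refine {s1,s4} on symbol 0: members go to different blocks, giving {s1} and {s4}.
Refine {s6,s12} on symbol 1: members go to different blocks, giving {s6} and {s12}.
Stable partition: {s3} | {s1} | {s5,s11} | {s9} | {s6} | {s8,s10} | {s4} | {s12} — 8 equivalence classes.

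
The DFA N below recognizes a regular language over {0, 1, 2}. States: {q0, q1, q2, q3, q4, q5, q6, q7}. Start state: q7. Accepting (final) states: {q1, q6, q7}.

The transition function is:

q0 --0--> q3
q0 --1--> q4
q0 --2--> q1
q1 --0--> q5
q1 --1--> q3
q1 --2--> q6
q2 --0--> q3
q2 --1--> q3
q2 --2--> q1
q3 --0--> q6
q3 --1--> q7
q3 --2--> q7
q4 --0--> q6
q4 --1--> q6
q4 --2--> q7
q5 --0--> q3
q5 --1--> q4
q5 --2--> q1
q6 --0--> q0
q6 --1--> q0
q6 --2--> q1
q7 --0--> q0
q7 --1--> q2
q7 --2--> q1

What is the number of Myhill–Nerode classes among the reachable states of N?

4

Every state is reachable, so we keep all 8.
Initial partition by acceptance: {q1,q6,q7} | {q0,q2,q3,q4,q5}.
Refine {q0,q2,q3,q4,q5} on symbol 0: members go to different blocks, giving {q0,q2,q5} and {q3,q4}.
On input 1, block {q1,q6,q7} splits into {q6,q7} and {q1}.
No further refinement is possible. Final partition (4 blocks): {q6,q7} | {q0,q2,q5} | {q3,q4} | {q1}.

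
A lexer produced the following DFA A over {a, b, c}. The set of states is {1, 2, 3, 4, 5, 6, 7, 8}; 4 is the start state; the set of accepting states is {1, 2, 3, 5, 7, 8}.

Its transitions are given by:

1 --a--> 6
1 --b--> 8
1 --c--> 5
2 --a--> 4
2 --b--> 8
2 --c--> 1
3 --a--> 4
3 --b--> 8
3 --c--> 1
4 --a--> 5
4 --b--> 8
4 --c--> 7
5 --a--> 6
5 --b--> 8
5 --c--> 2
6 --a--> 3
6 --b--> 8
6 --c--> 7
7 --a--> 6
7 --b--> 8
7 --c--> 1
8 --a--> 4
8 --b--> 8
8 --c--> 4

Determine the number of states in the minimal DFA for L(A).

Every state is reachable, so we keep all 8.
Initial partition by acceptance: {1,2,3,5,7,8} | {4,6}.
On input c, block {1,2,3,5,7,8} splits into {1,2,3,5,7} and {8}.
The partition is now stable with 3 blocks: {1,2,3,5,7} | {4,6} | {8}.

3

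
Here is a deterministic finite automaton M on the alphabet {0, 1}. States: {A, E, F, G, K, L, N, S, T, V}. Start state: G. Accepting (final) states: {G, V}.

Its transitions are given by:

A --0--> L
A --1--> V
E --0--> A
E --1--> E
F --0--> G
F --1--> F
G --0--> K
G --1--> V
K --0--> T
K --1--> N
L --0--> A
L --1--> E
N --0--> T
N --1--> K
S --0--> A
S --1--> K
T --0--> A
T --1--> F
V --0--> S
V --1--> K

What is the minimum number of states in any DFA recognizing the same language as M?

Every state is reachable, so we keep all 10.
Start with accepting vs non-accepting: {G,V} | {A,E,F,K,L,N,S,T}.
Split {G,V} by δ(·,1) → {V} and {G}.
On input 0, block {A,E,F,K,L,N,S,T} splits into {A,E,K,L,N,S,T} and {F}.
On input 1, block {A,E,K,L,N,S,T} splits into {E,K,L,N,S} and {T} and {A}.
Split {E,K,L,N,S} by δ(·,0) → {E,L,S} and {K,N}.
Split {E,L,S} by δ(·,1) → {E,L} and {S}.
No further refinement is possible. Final partition (8 blocks): {V} | {E,L} | {G} | {F} | {T} | {A} | {K,N} | {S}.

8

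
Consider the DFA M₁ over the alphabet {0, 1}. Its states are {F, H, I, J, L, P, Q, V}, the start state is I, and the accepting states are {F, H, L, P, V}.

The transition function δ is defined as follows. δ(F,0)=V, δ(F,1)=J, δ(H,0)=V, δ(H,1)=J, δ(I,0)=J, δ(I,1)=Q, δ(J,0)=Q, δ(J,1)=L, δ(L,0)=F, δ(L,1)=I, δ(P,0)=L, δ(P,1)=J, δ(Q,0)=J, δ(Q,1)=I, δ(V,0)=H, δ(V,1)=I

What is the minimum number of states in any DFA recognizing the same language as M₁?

4

States {P} cannot be reached from the start state, so discard them.
P0 = {F,H,L,V} | {I,J,Q}.
Refine {I,J,Q} on symbol 1: members go to different blocks, giving {I,Q} and {J}.
On input 1, block {F,H,L,V} splits into {F,H} and {L,V}.
The partition is now stable with 4 blocks: {F,H} | {I,Q} | {J} | {L,V}.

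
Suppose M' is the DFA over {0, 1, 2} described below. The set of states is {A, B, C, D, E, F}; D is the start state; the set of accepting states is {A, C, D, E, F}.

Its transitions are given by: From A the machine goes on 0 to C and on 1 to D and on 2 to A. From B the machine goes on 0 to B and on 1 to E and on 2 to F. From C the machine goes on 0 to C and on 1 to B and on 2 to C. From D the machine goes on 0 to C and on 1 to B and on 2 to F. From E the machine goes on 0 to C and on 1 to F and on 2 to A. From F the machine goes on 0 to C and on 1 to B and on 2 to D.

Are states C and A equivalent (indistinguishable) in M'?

No

All states are reachable from the start state.
Initial partition by acceptance: {A,C,D,E,F} | {B}.
Split {A,C,D,E,F} by δ(·,1) → {C,D,F} and {A,E}.
No further refinement is possible. Final partition (3 blocks): {C,D,F} | {B} | {A,E}.
C and A end up in different blocks, so they are distinguishable. For instance, the string '1' is accepted from only A.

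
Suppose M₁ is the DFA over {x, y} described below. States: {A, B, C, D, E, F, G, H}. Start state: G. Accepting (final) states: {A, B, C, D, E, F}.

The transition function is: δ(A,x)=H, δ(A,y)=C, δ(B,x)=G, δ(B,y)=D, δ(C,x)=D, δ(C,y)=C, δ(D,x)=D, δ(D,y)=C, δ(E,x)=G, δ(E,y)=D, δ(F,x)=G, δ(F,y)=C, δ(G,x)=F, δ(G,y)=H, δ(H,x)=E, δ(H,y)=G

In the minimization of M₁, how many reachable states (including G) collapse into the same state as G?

2

First remove the unreachable states {A,B}; 6 states remain.
P0 = {C,D,E,F} | {G,H}.
On input x, block {C,D,E,F} splits into {C,D} and {E,F}.
Stable partition: {C,D} | {G,H} | {E,F} — 3 equivalence classes.
The equivalence class containing G is {G,H}, of size 2.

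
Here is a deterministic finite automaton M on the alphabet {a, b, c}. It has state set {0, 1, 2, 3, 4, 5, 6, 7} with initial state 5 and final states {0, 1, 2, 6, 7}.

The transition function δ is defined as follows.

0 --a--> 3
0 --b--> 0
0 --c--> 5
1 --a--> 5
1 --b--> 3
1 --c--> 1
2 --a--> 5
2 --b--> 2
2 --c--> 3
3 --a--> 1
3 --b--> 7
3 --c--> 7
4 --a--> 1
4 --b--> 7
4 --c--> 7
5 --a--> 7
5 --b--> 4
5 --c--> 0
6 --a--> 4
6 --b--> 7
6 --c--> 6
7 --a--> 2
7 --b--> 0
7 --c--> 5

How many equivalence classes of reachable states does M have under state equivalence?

First remove the unreachable states {6}; 7 states remain.
Initial partition by acceptance: {0,1,2,7} | {3,4,5}.
Refine {0,1,2,7} on symbol a: members go to different blocks, giving {0,1,2} and {7}.
Refine {0,1,2} on symbol b: members go to different blocks, giving {0,2} and {1}.
On input a, block {3,4,5} splits into {3,4} and {5}.
Refine {0,2} on symbol a: members go to different blocks, giving {0} and {2}.
No further refinement is possible. Final partition (6 blocks): {0} | {3,4} | {7} | {1} | {5} | {2}.

6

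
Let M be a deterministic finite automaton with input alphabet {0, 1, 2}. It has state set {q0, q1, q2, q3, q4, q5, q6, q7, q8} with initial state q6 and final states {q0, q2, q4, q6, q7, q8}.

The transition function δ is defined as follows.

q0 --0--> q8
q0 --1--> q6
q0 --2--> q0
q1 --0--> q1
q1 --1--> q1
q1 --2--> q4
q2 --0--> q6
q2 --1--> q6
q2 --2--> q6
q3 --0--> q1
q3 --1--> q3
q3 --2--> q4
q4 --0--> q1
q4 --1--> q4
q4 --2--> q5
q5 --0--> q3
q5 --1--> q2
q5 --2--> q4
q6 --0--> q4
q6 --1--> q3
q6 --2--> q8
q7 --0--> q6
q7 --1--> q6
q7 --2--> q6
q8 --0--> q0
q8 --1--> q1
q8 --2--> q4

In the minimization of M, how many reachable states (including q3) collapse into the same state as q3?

Reachable states from the start: {q0,q1,q2,q3,q4,q5,q6,q8}. Unreachable: {q7} — drop them.
Start with accepting vs non-accepting: {q0,q2,q4,q6,q8} | {q1,q3,q5}.
On input 0, block {q0,q2,q4,q6,q8} splits into {q0,q2,q6,q8} and {q4}.
Split {q0,q2,q6,q8} by δ(·,0) → {q0,q2,q8} and {q6}.
On input 0, block {q0,q2,q8} splits into {q0,q8} and {q2}.
Split {q0,q8} by δ(·,1) → {q0} and {q8}.
Split {q1,q3,q5} by δ(·,1) → {q1,q3} and {q5}.
The partition is now stable with 7 blocks: {q0} | {q1,q3} | {q4} | {q6} | {q2} | {q8} | {q5}.
The equivalence class containing q3 is {q1,q3}, of size 2.

2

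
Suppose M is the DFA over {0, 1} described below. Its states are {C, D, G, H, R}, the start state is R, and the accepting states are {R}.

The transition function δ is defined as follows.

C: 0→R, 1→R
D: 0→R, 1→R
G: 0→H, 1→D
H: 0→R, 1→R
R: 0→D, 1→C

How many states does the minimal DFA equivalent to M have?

First remove the unreachable states {G,H}; 3 states remain.
Initial partition by acceptance: {R} | {C,D}.
No further refinement is possible. Final partition (2 blocks): {R} | {C,D}.

2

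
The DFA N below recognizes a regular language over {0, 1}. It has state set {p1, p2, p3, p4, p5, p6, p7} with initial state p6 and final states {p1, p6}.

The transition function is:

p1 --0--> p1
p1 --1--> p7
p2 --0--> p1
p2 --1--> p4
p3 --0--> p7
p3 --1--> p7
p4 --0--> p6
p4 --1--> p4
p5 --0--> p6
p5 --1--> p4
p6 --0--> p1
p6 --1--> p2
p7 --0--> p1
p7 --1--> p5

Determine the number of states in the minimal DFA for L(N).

States {p3} cannot be reached from the start state, so discard them.
Start with accepting vs non-accepting: {p1,p6} | {p2,p4,p5,p7}.
No further refinement is possible. Final partition (2 blocks): {p1,p6} | {p2,p4,p5,p7}.

2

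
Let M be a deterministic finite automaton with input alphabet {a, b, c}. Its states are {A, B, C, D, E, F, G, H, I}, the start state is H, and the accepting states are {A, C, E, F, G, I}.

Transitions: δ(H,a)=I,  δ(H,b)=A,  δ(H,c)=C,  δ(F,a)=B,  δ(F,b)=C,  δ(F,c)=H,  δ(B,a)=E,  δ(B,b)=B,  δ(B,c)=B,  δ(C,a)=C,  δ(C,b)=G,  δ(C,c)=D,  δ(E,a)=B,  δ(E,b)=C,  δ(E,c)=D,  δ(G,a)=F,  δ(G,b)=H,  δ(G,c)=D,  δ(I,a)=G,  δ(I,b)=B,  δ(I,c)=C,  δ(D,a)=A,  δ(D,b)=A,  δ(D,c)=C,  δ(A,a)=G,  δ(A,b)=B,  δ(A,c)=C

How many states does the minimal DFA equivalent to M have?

Start with accepting vs non-accepting: {A,C,E,F,G,I} | {B,D,H}.
Split {A,C,E,F,G,I} by δ(·,a) → {A,C,G,I} and {E,F}.
On input a, block {A,C,G,I} splits into {A,C,I} and {G}.
On input a, block {A,C,I} splits into {A,I} and {C}.
On input a, block {B,D,H} splits into {D,H} and {B}.
No further refinement is possible. Final partition (6 blocks): {A,I} | {D,H} | {E,F} | {G} | {C} | {B}.

6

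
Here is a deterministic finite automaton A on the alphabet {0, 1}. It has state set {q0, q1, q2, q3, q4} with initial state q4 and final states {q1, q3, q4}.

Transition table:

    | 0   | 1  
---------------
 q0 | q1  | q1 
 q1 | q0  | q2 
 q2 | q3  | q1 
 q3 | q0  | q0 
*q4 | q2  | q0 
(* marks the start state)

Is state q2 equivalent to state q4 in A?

Start with accepting vs non-accepting: {q1,q3,q4} | {q0,q2}.
The partition is now stable with 2 blocks: {q1,q3,q4} | {q0,q2}.
q2 and q4 end up in different blocks, so they are distinguishable. For instance, the string 'ε' is accepted from only q4.

No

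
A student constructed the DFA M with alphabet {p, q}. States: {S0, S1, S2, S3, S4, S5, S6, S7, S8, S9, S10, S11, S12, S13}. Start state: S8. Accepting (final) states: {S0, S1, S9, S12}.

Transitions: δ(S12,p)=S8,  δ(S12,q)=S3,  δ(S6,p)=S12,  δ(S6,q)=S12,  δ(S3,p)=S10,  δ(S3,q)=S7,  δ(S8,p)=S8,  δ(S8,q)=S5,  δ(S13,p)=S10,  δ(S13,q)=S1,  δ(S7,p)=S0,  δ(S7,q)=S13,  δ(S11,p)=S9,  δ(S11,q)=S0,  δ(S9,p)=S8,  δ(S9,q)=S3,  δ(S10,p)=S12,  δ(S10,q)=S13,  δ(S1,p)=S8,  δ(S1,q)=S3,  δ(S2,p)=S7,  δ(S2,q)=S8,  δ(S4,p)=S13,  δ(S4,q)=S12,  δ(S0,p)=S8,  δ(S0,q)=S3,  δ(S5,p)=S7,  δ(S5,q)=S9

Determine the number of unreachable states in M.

4

No path from S8 leads to S2, S4, S6, S11; the other 10 states are all reachable.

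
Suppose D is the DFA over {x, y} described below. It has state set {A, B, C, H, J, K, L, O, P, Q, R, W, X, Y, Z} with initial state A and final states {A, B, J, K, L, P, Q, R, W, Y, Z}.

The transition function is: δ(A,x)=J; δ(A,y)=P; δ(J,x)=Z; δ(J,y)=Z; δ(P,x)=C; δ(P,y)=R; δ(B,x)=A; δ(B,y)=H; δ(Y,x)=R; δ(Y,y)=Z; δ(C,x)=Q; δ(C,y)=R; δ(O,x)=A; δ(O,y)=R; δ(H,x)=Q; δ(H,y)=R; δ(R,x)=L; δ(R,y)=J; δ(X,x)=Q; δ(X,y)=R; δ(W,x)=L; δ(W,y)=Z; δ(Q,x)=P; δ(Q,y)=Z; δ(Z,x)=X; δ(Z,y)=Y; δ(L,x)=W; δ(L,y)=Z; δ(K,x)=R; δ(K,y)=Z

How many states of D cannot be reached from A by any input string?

Starting at A and following transitions, the reachable set is {A, C, J, L, P, Q, R, W, X, Y, Z}. That leaves B, H, K, O unreachable — 4 in total.

4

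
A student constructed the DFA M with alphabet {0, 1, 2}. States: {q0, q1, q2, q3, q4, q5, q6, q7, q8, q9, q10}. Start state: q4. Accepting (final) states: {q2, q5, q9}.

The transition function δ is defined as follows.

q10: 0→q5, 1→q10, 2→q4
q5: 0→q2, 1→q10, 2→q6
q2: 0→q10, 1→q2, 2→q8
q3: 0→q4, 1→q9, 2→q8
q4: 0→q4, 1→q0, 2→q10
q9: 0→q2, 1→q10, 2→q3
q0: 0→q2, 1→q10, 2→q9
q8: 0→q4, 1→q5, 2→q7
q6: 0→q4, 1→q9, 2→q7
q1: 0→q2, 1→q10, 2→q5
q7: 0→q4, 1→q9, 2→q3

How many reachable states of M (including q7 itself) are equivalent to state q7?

4

First remove the unreachable states {q1}; 10 states remain.
Initial partition by acceptance: {q2,q5,q9} | {q0,q3,q4,q6,q7,q8,q10}.
Split {q2,q5,q9} by δ(·,0) → {q5,q9} and {q2}.
Refine {q0,q3,q4,q6,q7,q8,q10} on symbol 0: members go to different blocks, giving {q3,q4,q6,q7,q8} and {q0} and {q10}.
On input 1, block {q3,q4,q6,q7,q8} splits into {q3,q6,q7,q8} and {q4}.
Stable partition: {q5,q9} | {q3,q6,q7,q8} | {q2} | {q0} | {q10} | {q4} — 6 equivalence classes.
State q7 belongs to the block {q3,q6,q7,q8}, which has 4 states.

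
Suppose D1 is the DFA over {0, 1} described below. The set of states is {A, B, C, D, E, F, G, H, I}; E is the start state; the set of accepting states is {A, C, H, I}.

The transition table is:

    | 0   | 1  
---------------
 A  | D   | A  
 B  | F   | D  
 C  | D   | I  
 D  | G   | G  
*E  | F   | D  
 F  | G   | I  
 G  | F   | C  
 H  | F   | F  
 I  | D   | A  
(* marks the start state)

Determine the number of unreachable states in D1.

2

Starting at E and following transitions, the reachable set is {A, C, D, E, F, G, I}. That leaves B, H unreachable — 2 in total.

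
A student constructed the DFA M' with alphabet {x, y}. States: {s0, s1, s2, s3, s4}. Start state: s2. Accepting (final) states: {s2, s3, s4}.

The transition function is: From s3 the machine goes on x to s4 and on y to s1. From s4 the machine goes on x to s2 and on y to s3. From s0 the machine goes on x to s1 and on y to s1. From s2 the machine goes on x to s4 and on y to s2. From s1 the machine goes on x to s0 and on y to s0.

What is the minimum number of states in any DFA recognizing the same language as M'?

4

Every state is reachable, so we keep all 5.
Initial partition by acceptance: {s2,s3,s4} | {s0,s1}.
Split {s2,s3,s4} by δ(·,y) → {s2,s4} and {s3}.
Refine {s2,s4} on symbol y: members go to different blocks, giving {s2} and {s4}.
No further refinement is possible. Final partition (4 blocks): {s2} | {s0,s1} | {s3} | {s4}.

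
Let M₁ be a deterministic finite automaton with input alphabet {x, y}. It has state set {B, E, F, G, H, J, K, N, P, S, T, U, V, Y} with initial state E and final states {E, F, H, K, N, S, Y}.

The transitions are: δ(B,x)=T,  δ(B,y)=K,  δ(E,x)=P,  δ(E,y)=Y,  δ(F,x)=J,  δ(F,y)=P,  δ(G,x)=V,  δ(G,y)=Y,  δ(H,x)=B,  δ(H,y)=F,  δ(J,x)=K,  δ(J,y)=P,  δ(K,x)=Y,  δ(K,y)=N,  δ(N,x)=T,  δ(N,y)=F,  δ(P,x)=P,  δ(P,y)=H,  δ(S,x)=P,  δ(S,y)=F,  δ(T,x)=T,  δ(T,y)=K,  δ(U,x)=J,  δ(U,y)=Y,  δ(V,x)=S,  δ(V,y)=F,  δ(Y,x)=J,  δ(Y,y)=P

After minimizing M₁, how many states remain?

States {G,S,U,V} cannot be reached from the start state, so discard them.
P0 = {E,F,H,K,N,Y} | {B,J,P,T}.
Split {E,F,H,K,N,Y} by δ(·,x) → {E,F,H,N,Y} and {K}.
Refine {E,F,H,N,Y} on symbol y: members go to different blocks, giving {E,H,N} and {F,Y}.
Refine {B,J,P,T} on symbol x: members go to different blocks, giving {B,P,T} and {J}.
Split {B,P,T} by δ(·,y) → {B,T} and {P}.
On input x, block {E,H,N} splits into {H,N} and {E}.
Stable partition: {H,N} | {B,T} | {K} | {F,Y} | {J} | {P} | {E} — 7 equivalence classes.

7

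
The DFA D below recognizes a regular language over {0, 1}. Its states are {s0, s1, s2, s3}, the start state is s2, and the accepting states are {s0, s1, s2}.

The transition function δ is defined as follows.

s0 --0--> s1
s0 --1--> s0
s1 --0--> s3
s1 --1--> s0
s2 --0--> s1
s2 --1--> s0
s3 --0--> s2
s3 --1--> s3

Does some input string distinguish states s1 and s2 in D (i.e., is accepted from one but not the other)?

Initial partition by acceptance: {s0,s1,s2} | {s3}.
Refine {s0,s1,s2} on symbol 0: members go to different blocks, giving {s0,s2} and {s1}.
No further refinement is possible. Final partition (3 blocks): {s0,s2} | {s3} | {s1}.
s1 and s2 end up in different blocks, so they are distinguishable. For instance, the string '0' is accepted from only s2.

Yes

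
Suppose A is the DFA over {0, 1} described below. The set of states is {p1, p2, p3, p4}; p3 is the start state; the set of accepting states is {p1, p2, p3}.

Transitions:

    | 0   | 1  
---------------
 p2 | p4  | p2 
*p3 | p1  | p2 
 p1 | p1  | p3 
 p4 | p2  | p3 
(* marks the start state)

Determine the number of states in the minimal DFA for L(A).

4

Every state is reachable, so we keep all 4.
Start with accepting vs non-accepting: {p1,p2,p3} | {p4}.
Split {p1,p2,p3} by δ(·,0) → {p1,p3} and {p2}.
On input 1, block {p1,p3} splits into {p1} and {p3}.
Stable partition: {p1} | {p4} | {p2} | {p3} — 4 equivalence classes.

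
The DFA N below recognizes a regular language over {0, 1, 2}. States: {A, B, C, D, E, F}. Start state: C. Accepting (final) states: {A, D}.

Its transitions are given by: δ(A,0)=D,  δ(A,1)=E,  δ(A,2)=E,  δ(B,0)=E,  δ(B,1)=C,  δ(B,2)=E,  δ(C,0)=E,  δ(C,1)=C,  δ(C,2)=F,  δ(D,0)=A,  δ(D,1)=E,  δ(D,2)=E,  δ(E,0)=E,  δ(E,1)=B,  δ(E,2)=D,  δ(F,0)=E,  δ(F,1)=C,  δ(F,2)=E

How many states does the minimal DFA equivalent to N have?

Start with accepting vs non-accepting: {A,D} | {B,C,E,F}.
On input 2, block {B,C,E,F} splits into {B,C,F} and {E}.
Split {B,C,F} by δ(·,2) → {B,F} and {C}.
No further refinement is possible. Final partition (4 blocks): {A,D} | {B,F} | {E} | {C}.

4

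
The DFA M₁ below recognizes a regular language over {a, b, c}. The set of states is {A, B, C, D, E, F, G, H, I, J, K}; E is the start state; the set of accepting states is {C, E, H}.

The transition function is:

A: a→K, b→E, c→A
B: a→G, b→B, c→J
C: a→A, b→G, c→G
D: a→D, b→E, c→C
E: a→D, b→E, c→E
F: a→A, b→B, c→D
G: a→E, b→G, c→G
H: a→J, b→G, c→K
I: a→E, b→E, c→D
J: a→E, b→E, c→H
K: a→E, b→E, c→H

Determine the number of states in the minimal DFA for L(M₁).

First remove the unreachable states {B,F,I}; 8 states remain.
P0 = {C,E,H} | {A,D,G,J,K}.
On input b, block {C,E,H} splits into {C,H} and {E}.
Split {A,D,G,J,K} by δ(·,a) → {G,J,K} and {A,D}.
Refine {C,H} on symbol a: members go to different blocks, giving {C} and {H}.
On input b, block {G,J,K} splits into {J,K} and {G}.
Refine {A,D} on symbol a: members go to different blocks, giving {A} and {D}.
No further refinement is possible. Final partition (7 blocks): {C} | {J,K} | {E} | {A} | {H} | {G} | {D}.

7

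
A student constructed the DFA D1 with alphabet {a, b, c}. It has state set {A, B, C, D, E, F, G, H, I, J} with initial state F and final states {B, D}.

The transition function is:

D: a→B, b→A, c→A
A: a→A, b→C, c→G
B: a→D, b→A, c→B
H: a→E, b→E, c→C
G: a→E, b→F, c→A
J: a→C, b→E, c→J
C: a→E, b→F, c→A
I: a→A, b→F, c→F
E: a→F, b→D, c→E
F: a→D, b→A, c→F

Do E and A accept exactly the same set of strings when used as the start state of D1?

Reachable states from the start: {A,B,C,D,E,F,G}. Unreachable: {H,I,J} — drop them.
P0 = {B,D} | {A,C,E,F,G}.
Split {B,D} by δ(·,c) → {B} and {D}.
On input a, block {A,C,E,F,G} splits into {A,C,E,G} and {F}.
On input a, block {A,C,E,G} splits into {A,C,G} and {E}.
On input a, block {A,C,G} splits into {C,G} and {A}.
Stable partition: {B} | {C,G} | {D} | {F} | {E} | {A} — 6 equivalence classes.
E and A end up in different blocks, so they are distinguishable. For instance, the string 'b' is accepted from only E.

No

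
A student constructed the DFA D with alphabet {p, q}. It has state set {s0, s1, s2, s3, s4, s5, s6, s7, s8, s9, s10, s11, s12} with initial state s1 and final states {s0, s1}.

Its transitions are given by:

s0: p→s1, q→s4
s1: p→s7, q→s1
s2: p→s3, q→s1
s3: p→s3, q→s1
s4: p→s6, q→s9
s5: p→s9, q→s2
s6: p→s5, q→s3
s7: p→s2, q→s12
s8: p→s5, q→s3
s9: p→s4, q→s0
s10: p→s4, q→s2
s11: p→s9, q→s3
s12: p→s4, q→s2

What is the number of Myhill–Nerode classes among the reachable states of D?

First remove the unreachable states {s8,s10,s11}; 10 states remain.
P0 = {s0,s1} | {s2,s3,s4,s5,s6,s7,s9,s12}.
Split {s0,s1} by δ(·,p) → {s0} and {s1}.
Split {s2,s3,s4,s5,s6,s7,s9,s12} by δ(·,q) → {s4,s5,s6,s7,s12} and {s2,s3} and {s9}.
Split {s4,s5,s6,s7,s12} by δ(·,p) → {s4,s6,s12} and {s5} and {s7}.
Split {s4,s6,s12} by δ(·,p) → {s4,s12} and {s6}.
On input p, block {s4,s12} splits into {s4} and {s12}.
The partition is now stable with 9 blocks: {s0} | {s4} | {s1} | {s2,s3} | {s9} | {s5} | {s7} | {s6} | {s12}.

9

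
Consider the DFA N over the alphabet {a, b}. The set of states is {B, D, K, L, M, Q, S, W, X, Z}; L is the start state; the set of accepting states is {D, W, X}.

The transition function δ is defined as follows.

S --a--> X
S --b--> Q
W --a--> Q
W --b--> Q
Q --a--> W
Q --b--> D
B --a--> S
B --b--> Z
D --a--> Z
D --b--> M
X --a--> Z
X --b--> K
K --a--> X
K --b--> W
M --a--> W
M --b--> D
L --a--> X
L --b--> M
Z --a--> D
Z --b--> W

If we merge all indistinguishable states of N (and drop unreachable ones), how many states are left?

3

First remove the unreachable states {B,S}; 8 states remain.
Initial partition by acceptance: {D,W,X} | {K,L,M,Q,Z}.
On input b, block {K,L,M,Q,Z} splits into {K,M,Q,Z} and {L}.
No further refinement is possible. Final partition (3 blocks): {D,W,X} | {K,M,Q,Z} | {L}.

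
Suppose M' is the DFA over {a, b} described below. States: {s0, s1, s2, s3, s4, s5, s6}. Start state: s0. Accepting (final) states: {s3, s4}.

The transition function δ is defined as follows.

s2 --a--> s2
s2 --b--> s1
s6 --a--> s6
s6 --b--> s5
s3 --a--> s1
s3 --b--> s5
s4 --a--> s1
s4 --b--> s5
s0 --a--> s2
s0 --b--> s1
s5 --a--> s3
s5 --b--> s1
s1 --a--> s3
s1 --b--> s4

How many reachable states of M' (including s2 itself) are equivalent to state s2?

2

First remove the unreachable states {s6}; 6 states remain.
Initial partition by acceptance: {s3,s4} | {s0,s1,s2,s5}.
On input a, block {s0,s1,s2,s5} splits into {s0,s2} and {s1,s5}.
On input b, block {s1,s5} splits into {s1} and {s5}.
Stable partition: {s3,s4} | {s0,s2} | {s1} | {s5} — 4 equivalence classes.
State s2 belongs to the block {s0,s2}, which has 2 states.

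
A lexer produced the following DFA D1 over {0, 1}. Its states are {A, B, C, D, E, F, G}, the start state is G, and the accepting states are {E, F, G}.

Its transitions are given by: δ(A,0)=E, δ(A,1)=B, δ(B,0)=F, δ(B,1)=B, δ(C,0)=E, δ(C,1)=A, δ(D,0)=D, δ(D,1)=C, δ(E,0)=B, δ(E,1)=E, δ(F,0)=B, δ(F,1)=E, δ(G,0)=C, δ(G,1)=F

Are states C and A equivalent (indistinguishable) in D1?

Yes

States {D} cannot be reached from the start state, so discard them.
Initial partition by acceptance: {E,F,G} | {A,B,C}.
Stable partition: {E,F,G} | {A,B,C} — 2 equivalence classes.
C and A lie in the same block of the stable partition, so they are equivalent — no string distinguishes them.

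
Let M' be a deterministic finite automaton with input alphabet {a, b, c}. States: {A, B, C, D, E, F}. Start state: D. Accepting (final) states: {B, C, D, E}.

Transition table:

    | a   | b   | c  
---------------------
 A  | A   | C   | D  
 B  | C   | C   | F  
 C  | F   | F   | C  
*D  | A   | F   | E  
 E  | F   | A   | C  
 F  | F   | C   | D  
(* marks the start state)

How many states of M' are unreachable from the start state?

1

Starting at D and following transitions, the reachable set is {A, C, D, E, F}. That leaves B unreachable — 1 in total.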